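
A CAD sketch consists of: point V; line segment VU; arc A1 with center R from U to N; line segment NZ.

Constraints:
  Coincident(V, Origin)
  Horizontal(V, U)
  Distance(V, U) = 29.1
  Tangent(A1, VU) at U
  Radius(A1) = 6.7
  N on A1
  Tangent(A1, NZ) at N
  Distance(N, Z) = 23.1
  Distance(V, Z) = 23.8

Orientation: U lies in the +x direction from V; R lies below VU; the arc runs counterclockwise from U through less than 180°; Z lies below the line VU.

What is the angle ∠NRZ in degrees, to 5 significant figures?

73.826°

V is at the origin; VU is horizontal with |VU| = 29.1 and U on the +x side, so U = (29.100, 0.0000). The tangent condition forces RU to be normal to VU, so R = U + (0, -6.7) = (29.100, -6.7000). Since RN ⟂ NZ (tangency), |RZ| = √(6.7² + 23.1²) = 24.052 regardless of where N sits on A1. So Z lies on both circle(V, 23.8) and circle(R, 24.052); the below-VU intersection is Z = (10.159, -21.523). N is the foot of the tangent from Z: N = (23.664, -2.7827).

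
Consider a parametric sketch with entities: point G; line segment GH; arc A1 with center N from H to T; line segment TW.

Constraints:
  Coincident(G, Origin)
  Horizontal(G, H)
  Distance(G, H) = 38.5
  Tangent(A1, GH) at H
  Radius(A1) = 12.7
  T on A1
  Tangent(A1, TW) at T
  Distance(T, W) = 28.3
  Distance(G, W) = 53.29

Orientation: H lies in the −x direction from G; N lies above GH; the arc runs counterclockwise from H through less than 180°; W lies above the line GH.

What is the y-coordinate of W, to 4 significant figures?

42.93

G is at the origin; GH is horizontal with |GH| = 38.5 and H on the −x side, so H = (-38.50, 0.000). Since A1 is tangent to GH there, NH ⟂ GH, so N = H + (0, 12.7) = (-38.50, 12.70). Since NT ⟂ TW (tangency), |NW| = √(12.7² + 28.3²) = 31.02 regardless of where T sits on A1. So W lies on both circle(G, 53.29) and circle(N, 31.02); the above-GH intersection is W = (-31.57, 42.93). T is the foot of the tangent from W: T = (-26.04, 15.18).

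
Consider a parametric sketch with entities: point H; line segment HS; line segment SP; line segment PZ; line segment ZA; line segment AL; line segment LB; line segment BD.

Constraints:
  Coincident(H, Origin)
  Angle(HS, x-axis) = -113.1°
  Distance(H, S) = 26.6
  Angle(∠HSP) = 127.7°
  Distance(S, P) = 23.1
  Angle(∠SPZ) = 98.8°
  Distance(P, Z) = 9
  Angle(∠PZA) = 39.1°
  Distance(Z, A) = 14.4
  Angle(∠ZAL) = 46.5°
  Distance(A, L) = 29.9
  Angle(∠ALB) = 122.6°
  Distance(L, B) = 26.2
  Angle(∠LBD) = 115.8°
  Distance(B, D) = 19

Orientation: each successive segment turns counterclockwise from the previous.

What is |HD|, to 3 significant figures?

68.3

H is at the origin; HS runs at -113.1° with length 26.6, so S = (-10.4, -24.5). ∠HSP = 127.7° gives SP at -60.8° from the x-axis; with |SP| = 23.1, P = (0.833, -44.6). ∠SPZ = 98.8° gives PZ at 20.4° from the x-axis; with |PZ| = 9.0, Z = (9.27, -41.5). ∠PZA = 39.1° gives ZA at 161° from the x-axis; with |ZA| = 14.4, A = (-4.37, -36.9). ∠ZAL = 46.5° gives AL at -65.2° from the x-axis; with |AL| = 29.9, L = (8.17, -64.0). ∠ALB = 122.6° gives LB at -7.80° from the x-axis; with |LB| = 26.2, B = (34.1, -67.6). ∠LBD = 115.8° gives BD at 56.4° from the x-axis; with |BD| = 19.0, D = (44.6, -51.8). Then |HD| = |D − H| = 68.3.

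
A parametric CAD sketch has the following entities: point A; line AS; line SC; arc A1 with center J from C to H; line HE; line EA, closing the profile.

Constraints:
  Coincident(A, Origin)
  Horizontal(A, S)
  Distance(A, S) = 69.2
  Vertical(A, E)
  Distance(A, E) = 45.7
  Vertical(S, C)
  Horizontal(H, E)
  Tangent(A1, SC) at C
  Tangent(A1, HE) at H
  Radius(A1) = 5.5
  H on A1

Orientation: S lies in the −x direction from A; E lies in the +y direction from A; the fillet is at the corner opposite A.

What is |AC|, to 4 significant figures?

80.03

A is at the origin; A and S share the same y with |AS| = 69.2 and S on the −x side, so S = (-69.20, 0.000). AE is vertical with |AE| = 45.7 and E on the +y side, so E = (0.000, 45.70). The virtual corner opposite A is at (-69.20, 45.70). Tangency of A1 to SC means the radius JC is perpendicular to SC and since A1 is tangent to HE there, JH ⟂ HE, with radius 5.5, so the center J sits 5.5 in from both sides at J = (-63.70, 40.20). That places the tangent points at C = (-69.20, 40.20) on SC and H = (-63.70, 45.70) on HE. Then |AC| = |C − A| = 80.03.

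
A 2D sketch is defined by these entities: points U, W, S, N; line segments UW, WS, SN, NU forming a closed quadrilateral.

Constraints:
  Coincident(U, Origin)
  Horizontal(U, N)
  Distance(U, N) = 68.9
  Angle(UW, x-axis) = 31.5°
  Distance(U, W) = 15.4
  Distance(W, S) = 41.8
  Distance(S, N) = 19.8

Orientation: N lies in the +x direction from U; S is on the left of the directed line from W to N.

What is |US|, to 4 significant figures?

56.23

U is at the origin; UN is horizontal with |UN| = 68.9 and N in +x, so N = (68.9, 0). UW runs at 31.5° with |UW| = 15.4, so W = (13.13, 8.046). S is determined by |WS| = 41.8 and |SN| = 19.8 together: it lies at the intersection of circle(W, 41.8) and circle(N, 19.8). With |WN| = 56.35, the foot of the radical line on WN is 40.20 from W and the perpendicular offset is √(41.8² − 40.20²) = 11.46. Taking the left-of-WN solution: S = (54.55, 13.65).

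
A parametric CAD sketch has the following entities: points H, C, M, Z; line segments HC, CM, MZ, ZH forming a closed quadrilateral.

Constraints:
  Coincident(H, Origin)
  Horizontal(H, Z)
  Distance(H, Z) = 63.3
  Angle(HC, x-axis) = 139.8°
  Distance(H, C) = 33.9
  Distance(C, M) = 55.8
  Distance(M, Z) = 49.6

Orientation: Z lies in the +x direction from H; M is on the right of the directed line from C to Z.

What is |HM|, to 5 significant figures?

21.917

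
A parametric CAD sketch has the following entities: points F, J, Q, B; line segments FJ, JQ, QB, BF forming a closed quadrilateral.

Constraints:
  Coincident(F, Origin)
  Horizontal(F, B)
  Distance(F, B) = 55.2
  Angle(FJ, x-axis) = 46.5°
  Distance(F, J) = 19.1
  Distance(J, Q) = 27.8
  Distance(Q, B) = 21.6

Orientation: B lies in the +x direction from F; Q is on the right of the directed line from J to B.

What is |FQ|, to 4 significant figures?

34.36

Checks: |JQ| = 27.80 ✓; |QB| = 21.60 ✓.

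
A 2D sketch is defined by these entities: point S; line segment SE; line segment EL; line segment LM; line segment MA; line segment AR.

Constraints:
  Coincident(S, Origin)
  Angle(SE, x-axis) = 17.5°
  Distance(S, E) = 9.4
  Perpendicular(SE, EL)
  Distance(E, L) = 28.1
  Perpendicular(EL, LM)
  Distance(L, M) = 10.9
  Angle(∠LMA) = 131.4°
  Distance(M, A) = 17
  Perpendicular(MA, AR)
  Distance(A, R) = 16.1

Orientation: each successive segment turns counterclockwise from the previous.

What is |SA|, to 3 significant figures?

19.9

S is at the origin; SE runs at 17.5° with length 9.4, so E = (8.96, 2.83). SE is perpendicular to EL, so EL runs at 108°; with |EL| = 28.1, L = (0.515, 29.6). EL ⟂ LM, so LM runs at -162°; with |LM| = 10.9, M = (-9.88, 26.3). ∠LMA = 131.4° gives MA at -114° from the x-axis; with |MA| = 17.0, A = (-16.8, 10.8). Then |SA| = |A − S| = 19.9.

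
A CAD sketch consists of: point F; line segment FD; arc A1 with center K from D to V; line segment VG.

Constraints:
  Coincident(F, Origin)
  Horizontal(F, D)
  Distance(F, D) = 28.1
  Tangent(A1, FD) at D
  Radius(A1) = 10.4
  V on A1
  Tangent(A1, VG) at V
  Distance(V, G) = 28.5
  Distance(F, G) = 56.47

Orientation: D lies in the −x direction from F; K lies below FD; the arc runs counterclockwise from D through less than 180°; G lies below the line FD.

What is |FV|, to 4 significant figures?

39.39

Checks: |KV| = 10.40 ✓; ∠(KV, VG) = 90.00° ✓; |VG| = 28.50 ✓; |FG| = 56.47 ✓.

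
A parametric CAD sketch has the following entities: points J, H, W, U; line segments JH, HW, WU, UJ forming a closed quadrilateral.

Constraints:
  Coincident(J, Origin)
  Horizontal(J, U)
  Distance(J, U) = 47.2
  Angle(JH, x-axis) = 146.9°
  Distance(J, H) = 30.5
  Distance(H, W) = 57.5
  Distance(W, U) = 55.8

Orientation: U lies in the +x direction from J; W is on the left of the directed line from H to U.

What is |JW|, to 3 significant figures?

54.1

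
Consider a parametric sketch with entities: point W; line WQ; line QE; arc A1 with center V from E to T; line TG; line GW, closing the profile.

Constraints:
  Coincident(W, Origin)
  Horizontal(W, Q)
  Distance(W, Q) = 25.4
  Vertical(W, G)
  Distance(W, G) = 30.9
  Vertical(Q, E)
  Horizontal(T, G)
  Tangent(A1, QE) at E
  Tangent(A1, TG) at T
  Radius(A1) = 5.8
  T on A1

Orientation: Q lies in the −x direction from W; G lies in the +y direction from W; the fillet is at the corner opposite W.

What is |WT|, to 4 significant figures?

36.59

W is at the origin; WQ is horizontal with |WQ| = 25.4 and Q on the −x side, so Q = (-25.40, 0.000). WG is vertical with |WG| = 30.9 and G on the +y side, so G = (0.000, 30.90). The virtual corner opposite W is at (-25.40, 30.90). Tangency of A1 to QE means the radius VE is perpendicular to QE and A1 meets TG tangentially, so VT is at right angles to TG, with radius 5.8, so the center V sits 5.8 in from both sides at V = (-19.60, 25.10). That places the tangent points at E = (-25.40, 25.10) on QE and T = (-19.60, 30.90) on TG. Then |WT| = |T − W| = 36.59.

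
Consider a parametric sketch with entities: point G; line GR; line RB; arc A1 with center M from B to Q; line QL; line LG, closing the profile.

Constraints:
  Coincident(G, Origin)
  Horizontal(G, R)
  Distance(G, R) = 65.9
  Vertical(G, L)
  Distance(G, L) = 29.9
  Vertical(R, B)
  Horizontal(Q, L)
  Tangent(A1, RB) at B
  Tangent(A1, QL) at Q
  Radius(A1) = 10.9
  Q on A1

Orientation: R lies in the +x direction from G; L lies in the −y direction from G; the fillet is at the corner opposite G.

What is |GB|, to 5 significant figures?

68.584

G is at the origin; GR is horizontal with |GR| = 65.9 and R on the +x side, so R = (65.900, 0.0000). GL is vertical with |GL| = 29.9 and L on the −y side, so L = (0.0000, -29.900). The virtual corner opposite G is at (65.900, -29.900). A1 meets RB tangentially, so MB is at right angles to RB and the tangent condition forces MQ to be normal to QL, with radius 10.9, so the center M sits 10.9 in from both sides at M = (55.000, -19.000). That places the tangent points at B = (65.900, -19.000) on RB and Q = (55.000, -29.900) on QL. Then |GB| = |B − G| = 68.584.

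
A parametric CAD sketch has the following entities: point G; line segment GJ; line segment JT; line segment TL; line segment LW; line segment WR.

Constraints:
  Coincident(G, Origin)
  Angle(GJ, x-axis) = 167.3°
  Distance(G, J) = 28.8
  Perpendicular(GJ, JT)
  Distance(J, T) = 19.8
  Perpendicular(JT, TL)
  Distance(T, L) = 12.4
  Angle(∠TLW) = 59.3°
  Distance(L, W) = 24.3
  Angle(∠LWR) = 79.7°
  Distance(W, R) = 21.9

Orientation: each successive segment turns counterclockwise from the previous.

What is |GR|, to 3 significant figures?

47.2

∠TLW = 59.3° gives LW at 108° from the x-axis; with |LW| = 24.3, W = (-27.9, 7.40). ∠LWR = 79.7° gives WR at -152° from the x-axis; with |WR| = 21.9, R = (-47.1, -2.98). Then |GR| = |R − G| = 47.2.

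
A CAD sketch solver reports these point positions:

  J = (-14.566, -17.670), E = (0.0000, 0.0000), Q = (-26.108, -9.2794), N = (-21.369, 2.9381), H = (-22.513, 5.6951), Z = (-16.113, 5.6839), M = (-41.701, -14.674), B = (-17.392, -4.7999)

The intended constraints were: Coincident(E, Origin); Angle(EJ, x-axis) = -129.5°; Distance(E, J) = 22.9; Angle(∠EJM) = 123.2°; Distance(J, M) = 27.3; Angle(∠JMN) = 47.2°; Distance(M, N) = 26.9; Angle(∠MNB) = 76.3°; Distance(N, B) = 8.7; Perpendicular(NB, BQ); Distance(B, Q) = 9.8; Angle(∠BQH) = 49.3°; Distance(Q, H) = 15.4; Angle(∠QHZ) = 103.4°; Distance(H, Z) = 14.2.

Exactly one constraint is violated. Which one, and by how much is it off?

Distance(H, Z) = 14.2 — off by 7.80.

E = (0.00, 0.00) ✓; EJ at -129.5° ✓; |EJ| = 22.90 ✓; ∠EJM = 123.2° ✓; |JM| = 27.30 ✓; ∠JMN = 47.20° ✓; |MN| = 26.90 ✓; ∠MNB = 76.30° ✓; |NB| = 8.700 ✓; ∠(NB, BQ) = 90.00° ✓; |BQ| = 9.800 ✓; ∠BQH = 49.30° ✓; |QH| = 15.40 ✓; ∠QHZ = 103.4° ✓; |HZ| = 6.400 ✗.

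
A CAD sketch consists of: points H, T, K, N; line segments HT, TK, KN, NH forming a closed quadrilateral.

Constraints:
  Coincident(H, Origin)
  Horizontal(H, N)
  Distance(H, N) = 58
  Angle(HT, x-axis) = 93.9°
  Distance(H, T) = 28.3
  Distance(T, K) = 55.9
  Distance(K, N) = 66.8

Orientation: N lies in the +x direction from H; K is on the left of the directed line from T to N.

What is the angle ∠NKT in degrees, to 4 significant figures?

64.64°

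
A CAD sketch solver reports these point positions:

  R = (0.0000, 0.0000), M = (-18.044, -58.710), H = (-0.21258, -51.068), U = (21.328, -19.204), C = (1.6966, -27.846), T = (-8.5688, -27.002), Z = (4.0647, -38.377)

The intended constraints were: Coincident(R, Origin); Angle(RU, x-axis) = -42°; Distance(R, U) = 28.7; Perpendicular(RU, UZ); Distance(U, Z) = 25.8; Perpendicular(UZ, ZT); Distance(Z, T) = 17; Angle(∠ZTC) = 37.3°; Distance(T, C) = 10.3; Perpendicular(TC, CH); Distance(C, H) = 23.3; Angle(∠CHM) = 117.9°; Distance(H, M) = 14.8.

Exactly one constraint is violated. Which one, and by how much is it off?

Distance(H, M) = 14.8 — off by 4.60.

R = (0.00, 0.00) ✓; RU at -42.00° ✓; |RU| = 28.70 ✓; ∠(RU, UZ) = 90.00° ✓; |UZ| = 25.80 ✓; ∠(UZ, ZT) = 90.00° ✓; |ZT| = 17.00 ✓; ∠ZTC = 37.30° ✓; |TC| = 10.30 ✓; ∠(TC, CH) = 90.00° ✓; |CH| = 23.30 ✓; ∠CHM = 117.9° ✓; |HM| = 19.40 ✗.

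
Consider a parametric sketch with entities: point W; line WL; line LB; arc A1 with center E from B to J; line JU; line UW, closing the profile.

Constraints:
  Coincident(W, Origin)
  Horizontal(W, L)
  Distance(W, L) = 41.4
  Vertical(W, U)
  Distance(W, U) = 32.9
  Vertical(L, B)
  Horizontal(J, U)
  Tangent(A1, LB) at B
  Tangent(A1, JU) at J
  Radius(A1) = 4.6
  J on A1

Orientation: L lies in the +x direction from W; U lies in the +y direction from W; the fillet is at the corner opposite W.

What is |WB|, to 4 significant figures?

50.15

W is at the origin; WL is horizontal with |WL| = 41.4 and L on the +x side, so L = (41.40, 0.000). WU is vertical with |WU| = 32.9 and U on the +y side, so U = (0.000, 32.90). The virtual corner opposite W is at (41.40, 32.90). The tangent condition forces EB to be normal to LB and A1 meets JU tangentially, so EJ is at right angles to JU, with radius 4.6, so the center E sits 4.6 in from both sides at E = (36.80, 28.30). That places the tangent points at B = (41.40, 28.30) on LB and J = (36.80, 32.90) on JU. Then |WB| = |B − W| = 50.15.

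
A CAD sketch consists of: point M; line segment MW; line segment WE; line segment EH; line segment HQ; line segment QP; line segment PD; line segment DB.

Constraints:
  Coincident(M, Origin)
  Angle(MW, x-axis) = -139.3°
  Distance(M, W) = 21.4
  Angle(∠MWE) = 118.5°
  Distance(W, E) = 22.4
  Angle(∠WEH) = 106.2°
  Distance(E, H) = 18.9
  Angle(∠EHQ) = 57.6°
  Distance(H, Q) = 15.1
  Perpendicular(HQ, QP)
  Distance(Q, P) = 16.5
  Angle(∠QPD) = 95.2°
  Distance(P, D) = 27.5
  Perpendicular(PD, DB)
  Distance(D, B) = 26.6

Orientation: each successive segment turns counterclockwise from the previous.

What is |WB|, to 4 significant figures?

49.43

M is at the origin; MW runs at -139.3° with length 21.4, so W = (-16.22, -13.95). ∠MWE = 118.5° gives WE at -77.80° from the x-axis; with |WE| = 22.4, E = (-11.49, -35.85). ∠WEH = 106.2° gives EH at -4.000° from the x-axis; with |EH| = 18.9, H = (7.364, -37.17). ∠EHQ = 57.6° gives HQ at 118.4° from the x-axis; with |HQ| = 15.1, Q = (0.1816, -23.88). HQ ⟂ QP, so QP runs at -151.6°; with |QP| = 16.5, P = (-14.33, -31.73). ∠QPD = 95.2° gives PD at -66.80° from the x-axis; with |PD| = 27.5, D = (-3.499, -57.01). PD ⟂ DB, so DB runs at 23.20°; with |DB| = 26.6, B = (20.95, -46.53). Then |WB| = |B − W| = 49.43.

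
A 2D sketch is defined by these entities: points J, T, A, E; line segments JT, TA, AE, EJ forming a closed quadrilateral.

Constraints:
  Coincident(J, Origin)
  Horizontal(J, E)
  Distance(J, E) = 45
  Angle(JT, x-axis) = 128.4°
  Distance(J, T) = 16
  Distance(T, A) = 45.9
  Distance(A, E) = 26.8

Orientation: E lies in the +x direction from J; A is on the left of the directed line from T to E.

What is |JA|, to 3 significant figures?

42.2

Checks: JT at 128.4° ✓; |TA| = 45.90 ✓; |AE| = 26.80 ✓.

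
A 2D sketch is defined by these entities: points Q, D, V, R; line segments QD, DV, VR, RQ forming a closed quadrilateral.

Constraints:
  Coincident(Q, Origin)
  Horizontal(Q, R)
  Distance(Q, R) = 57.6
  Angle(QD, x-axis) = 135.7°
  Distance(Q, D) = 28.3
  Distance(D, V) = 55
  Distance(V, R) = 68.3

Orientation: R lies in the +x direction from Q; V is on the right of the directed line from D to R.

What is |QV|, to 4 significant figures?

32.42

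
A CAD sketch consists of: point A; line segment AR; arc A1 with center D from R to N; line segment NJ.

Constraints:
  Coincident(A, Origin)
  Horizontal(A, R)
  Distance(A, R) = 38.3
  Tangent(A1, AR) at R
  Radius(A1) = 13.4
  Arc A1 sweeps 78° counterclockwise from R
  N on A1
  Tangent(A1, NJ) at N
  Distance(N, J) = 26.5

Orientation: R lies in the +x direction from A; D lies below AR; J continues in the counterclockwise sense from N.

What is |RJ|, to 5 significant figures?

41.005

On A1, R sits at bearing 90° from D; a 78° counterclockwise sweep puts N at bearing 168°, so N = D + 13.4·(cos 168°, sin 168°) = (25.193, -10.614). Tangency of A1 to NJ means the radius DN is perpendicular to NJ, so NJ runs along (−sin 168°, cos 168°); with |NJ| = 26.5, J = (19.683, -36.535). Then |RJ| = |J − R| = 41.005.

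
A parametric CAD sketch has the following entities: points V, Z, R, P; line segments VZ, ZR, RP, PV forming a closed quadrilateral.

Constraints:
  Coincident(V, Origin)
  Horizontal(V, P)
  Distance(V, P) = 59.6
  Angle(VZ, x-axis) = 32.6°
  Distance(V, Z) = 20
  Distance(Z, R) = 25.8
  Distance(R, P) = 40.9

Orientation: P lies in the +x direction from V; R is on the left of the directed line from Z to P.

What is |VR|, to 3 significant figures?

45.2

V is at the origin; V and P share the same y with |VP| = 59.6 and P in +x, so P = (59.6, 0). VZ runs at 32.6° with |VZ| = 20.0, so Z = (16.8, 10.8). R is determined by |ZR| = 25.8 and |RP| = 40.9 together: it lies at the intersection of circle(Z, 25.8) and circle(P, 40.9). With |ZP| = 44.1, the foot of the radical line on ZP is 10.6 from Z and the perpendicular offset is √(25.8² − 10.6²) = 23.5. Taking the left-of-ZP solution: R = (32.9, 31.0).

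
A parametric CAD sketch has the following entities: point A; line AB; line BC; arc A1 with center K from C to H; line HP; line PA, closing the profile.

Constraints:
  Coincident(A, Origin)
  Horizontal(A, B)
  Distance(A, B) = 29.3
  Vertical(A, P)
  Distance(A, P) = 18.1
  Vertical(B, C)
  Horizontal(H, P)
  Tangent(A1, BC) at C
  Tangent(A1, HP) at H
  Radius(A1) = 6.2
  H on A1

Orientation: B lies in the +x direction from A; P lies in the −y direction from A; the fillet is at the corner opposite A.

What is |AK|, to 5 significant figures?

25.985

A is at the origin; A and B share the same y with |AB| = 29.3 and B on the +x side, so B = (29.300, 0.0000). A and P share the same x with |AP| = 18.1 and P on the −y side, so P = (0.0000, -18.100). The virtual corner opposite A is at (29.300, -18.100). Tangency of A1 to BC means the radius KC is perpendicular to BC and since A1 is tangent to HP there, KH ⟂ HP, with radius 6.2, so the center K sits 6.2 in from both sides at K = (23.100, -11.900). Then |AK| = |K − A| = 25.985.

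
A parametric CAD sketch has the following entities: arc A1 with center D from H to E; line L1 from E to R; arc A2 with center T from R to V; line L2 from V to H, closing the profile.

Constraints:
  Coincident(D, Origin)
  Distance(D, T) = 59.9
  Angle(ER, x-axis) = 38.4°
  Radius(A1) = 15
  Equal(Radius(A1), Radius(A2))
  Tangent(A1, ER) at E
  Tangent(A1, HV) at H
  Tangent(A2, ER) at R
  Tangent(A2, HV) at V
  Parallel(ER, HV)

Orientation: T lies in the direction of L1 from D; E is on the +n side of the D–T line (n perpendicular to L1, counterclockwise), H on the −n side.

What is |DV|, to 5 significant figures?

61.750

Tangency of A1 to both parallel lines with radius 15.0 puts E and H at D ± 15.0·n: E = (-9.3172, 11.755), H = (9.3172, -11.755). Equal radii place R and V the same way about T: R = T + 15.0·n = (37.626, 48.962), V = T − 15.0·n = (56.260, 25.451). Then |DV| = |V − D| = 61.750.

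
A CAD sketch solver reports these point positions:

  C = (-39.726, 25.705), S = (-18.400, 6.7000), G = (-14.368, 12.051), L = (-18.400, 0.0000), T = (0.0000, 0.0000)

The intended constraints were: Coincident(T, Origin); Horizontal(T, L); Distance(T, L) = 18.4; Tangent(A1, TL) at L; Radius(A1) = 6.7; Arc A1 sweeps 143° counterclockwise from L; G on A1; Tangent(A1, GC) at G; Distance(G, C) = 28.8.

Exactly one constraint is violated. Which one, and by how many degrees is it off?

Tangent(A1, GC) at G — off by 8.70°.

T = (0.00, 0.00) ✓; T.y = 0.00, L.y = 0.00 ✓; |TL| = 18.40 ✓; ∠(SL, LT) = 90.00° ✓; |SL| = 6.700 ✓; bearing(S→G) − bearing(S→L) = 143.0° ✓; |SG| = 6.700 ✓; ∠(SG, GC) = 81.30° ✗; |GC| = 28.80 ✓.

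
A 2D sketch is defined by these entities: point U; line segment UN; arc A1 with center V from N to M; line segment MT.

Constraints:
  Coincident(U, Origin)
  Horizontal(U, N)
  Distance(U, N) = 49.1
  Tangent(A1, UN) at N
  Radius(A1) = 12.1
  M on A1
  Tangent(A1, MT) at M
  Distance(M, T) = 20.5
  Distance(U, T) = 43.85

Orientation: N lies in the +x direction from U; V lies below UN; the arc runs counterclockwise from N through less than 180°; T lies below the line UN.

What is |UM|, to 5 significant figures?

38.470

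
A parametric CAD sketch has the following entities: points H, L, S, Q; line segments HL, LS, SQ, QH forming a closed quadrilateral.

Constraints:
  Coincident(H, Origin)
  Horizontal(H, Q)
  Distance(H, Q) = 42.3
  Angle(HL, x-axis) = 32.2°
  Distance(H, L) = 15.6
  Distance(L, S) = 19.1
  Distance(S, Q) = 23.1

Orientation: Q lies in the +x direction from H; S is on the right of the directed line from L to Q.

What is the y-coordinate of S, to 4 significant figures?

-9.093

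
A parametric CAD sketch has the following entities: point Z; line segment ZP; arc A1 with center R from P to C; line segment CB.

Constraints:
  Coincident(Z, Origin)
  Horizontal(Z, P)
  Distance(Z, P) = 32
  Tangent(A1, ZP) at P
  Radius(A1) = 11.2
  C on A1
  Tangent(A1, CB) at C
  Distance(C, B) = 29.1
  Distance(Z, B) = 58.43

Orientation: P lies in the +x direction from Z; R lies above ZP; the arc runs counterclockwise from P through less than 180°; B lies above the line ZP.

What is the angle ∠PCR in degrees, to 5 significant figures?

43.670°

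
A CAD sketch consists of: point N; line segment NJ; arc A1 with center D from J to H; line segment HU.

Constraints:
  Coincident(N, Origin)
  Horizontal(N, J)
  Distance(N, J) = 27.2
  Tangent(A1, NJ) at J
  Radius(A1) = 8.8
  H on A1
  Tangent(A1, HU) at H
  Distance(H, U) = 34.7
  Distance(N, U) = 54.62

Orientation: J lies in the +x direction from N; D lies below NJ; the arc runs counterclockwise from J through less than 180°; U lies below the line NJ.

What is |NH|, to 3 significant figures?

22.5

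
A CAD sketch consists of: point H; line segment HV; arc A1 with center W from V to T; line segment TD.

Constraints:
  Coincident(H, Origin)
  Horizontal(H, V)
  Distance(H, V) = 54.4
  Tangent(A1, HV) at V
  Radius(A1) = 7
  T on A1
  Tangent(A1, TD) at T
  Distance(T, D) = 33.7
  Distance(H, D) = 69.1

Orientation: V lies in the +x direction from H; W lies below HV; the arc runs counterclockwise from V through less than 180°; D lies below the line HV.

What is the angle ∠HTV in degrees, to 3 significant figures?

118°

H is at the origin; H and V share the same y with |HV| = 54.4 and V on the +x side, so V = (54.4, 0.00). A1 meets HV tangentially, so WV is at right angles to HV, so W = V + (0, -7) = (54.4, -7.00). Since WT ⟂ TD (tangency), |WD| = √(7.0² + 33.7²) = 34.4 regardless of where T sits on A1. So D lies on both circle(H, 69.1) and circle(W, 34.4); the below-HV intersection is D = (55.3, -41.4). T is the foot of the tangent from D: T = (47.6, -8.61).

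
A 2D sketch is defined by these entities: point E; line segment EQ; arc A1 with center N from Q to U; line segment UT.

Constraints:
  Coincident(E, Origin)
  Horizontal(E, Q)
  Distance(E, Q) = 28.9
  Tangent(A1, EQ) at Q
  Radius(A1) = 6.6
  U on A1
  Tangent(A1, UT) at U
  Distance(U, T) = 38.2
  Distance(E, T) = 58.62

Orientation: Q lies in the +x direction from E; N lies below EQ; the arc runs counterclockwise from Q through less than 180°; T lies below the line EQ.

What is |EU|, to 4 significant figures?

24.70

Checks: ∠(NQ, QE) = 90.00° ✓; |NU| = 6.600 ✓; ∠(NU, UT) = 90.00° ✓; |UT| = 38.20 ✓; |ET| = 58.62 ✓.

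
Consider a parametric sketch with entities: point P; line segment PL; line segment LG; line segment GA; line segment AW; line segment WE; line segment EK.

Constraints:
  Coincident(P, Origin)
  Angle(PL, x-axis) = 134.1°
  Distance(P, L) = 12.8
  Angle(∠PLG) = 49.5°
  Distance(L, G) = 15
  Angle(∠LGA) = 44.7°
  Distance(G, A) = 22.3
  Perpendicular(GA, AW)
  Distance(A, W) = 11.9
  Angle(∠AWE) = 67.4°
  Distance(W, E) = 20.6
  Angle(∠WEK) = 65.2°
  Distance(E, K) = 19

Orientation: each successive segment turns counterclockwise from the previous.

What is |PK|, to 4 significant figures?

8.747

∠AWE = 67.4° gives WE at -117.5° from the x-axis; with |WE| = 20.6, E = (-10.36, -0.5802). ∠WEK = 65.2° gives EK at -2.700° from the x-axis; with |EK| = 19.0, K = (8.622, -1.475). Then |PK| = |K − P| = 8.747.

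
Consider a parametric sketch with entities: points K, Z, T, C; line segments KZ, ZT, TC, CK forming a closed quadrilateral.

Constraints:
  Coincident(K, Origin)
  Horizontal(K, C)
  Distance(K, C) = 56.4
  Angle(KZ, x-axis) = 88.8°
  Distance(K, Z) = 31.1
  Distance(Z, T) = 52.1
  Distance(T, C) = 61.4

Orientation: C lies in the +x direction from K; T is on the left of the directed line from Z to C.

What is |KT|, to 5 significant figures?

74.451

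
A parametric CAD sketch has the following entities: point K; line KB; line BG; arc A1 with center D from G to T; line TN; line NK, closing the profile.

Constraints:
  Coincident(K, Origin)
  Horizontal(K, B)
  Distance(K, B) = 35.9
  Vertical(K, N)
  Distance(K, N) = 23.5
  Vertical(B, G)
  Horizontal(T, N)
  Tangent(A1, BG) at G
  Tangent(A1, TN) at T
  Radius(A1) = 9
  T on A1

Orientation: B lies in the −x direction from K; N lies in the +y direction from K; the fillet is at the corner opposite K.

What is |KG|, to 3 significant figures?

38.7

The virtual corner opposite K is at (-35.9, 23.5). A1 meets BG tangentially, so DG is at right angles to BG and since A1 is tangent to TN there, DT ⟂ TN, with radius 9.0, so the center D sits 9.0 in from both sides at D = (-26.9, 14.5). That places the tangent points at G = (-35.9, 14.5) on BG and T = (-26.9, 23.5) on TN. Then |KG| = |G − K| = 38.7.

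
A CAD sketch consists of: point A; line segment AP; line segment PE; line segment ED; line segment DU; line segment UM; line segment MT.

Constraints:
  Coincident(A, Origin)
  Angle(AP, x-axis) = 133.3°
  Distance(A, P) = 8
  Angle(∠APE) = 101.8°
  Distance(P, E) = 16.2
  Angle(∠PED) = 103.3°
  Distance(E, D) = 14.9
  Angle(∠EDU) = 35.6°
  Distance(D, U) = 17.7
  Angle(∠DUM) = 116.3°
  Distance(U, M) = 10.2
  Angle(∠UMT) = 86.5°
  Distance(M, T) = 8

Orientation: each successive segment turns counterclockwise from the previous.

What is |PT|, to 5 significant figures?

17.090

A is at the origin; AP runs at 133.3° with length 8.0, so P = (-5.4865, 5.8222). ∠APE = 101.8° gives PE at -148.50° from the x-axis; with |PE| = 16.2, E = (-19.299, -2.6423). ∠PED = 103.3° gives ED at -71.800° from the x-axis; with |ED| = 14.9, D = (-14.646, -16.797). ∠EDU = 35.6° gives DU at 72.600° from the x-axis; with |DU| = 17.7, U = (-9.3525, 0.093176). ∠DUM = 116.3° gives UM at 136.30° from the x-axis; with |UM| = 10.2, M = (-16.727, 7.1402). ∠UMT = 86.5° gives MT at -130.20° from the x-axis; with |MT| = 8.0, T = (-21.890, 1.0298). Then |PT| = |T − P| = 17.090.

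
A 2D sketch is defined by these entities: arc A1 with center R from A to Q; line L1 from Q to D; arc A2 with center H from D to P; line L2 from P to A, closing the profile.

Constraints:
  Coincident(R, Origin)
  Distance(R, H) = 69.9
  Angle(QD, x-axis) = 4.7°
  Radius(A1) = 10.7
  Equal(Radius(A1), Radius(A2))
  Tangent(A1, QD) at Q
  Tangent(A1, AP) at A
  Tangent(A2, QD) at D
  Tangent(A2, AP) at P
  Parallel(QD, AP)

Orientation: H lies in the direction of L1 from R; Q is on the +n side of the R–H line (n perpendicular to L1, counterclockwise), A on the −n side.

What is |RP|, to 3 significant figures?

70.7

The slot axis is L1's direction at 4.7°, so u = (cos 4.7°, sin 4.7°) = (0.997, 0.0819) and n = (−sin 4.7°, cos 4.7°) = (-0.0819, 0.997). R is at the origin and H lies 69.9 along u from R, so H = 69.9·u = (69.7, 5.73). Tangency of A1 to both parallel lines with radius 10.7 puts Q and A at R ± 10.7·n: Q = (-0.877, 10.7), A = (0.877, -10.7). Equal radii place D and P the same way about H: D = H + 10.7·n = (68.8, 16.4), P = H − 10.7·n = (70.5, -4.94). Then |RP| = |P − R| = 70.7.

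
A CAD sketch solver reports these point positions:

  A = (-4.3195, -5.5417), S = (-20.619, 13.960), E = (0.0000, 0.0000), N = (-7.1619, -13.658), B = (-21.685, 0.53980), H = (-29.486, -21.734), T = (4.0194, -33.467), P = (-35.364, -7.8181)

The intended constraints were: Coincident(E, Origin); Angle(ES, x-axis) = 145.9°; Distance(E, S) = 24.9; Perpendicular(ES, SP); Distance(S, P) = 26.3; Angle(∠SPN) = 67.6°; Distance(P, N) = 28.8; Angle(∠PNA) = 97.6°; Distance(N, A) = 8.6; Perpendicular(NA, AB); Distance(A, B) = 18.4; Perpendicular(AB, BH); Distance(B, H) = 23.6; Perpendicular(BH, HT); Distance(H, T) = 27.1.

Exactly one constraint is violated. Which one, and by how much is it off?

Distance(H, T) = 27.1 — off by 8.40.

E = (0.00, 0.00) ✓; ES at 145.9° ✓; |ES| = 24.90 ✓; ∠(ES, SP) = 90.00° ✓; |SP| = 26.30 ✓; ∠SPN = 67.60° ✓; |PN| = 28.80 ✓; ∠PNA = 97.60° ✓; |NA| = 8.600 ✓; ∠(NA, AB) = 90.00° ✓; |AB| = 18.40 ✓; ∠(AB, BH) = 90.00° ✓; |BH| = 23.60 ✓; ∠(BH, HT) = 90.00° ✓; |HT| = 35.50 ✗.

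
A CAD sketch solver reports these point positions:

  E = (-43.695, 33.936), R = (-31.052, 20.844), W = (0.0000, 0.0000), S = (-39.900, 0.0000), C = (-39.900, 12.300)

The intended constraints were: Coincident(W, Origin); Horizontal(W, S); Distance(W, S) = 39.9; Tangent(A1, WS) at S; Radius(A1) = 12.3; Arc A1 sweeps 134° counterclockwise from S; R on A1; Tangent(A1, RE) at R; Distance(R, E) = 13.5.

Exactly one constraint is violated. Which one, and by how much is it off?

Distance(R, E) = 13.5 — off by 4.70.

W = (0.00, 0.00) ✓; W.y = 0.00, S.y = 0.00 ✓; |WS| = 39.90 ✓; ∠(CS, SW) = 90.00° ✓; |CS| = 12.30 ✓; bearing(C→R) − bearing(C→S) = 134.0° ✓; |CR| = 12.30 ✓; ∠(CR, RE) = 90.00° ✓; |RE| = 18.20 ✗.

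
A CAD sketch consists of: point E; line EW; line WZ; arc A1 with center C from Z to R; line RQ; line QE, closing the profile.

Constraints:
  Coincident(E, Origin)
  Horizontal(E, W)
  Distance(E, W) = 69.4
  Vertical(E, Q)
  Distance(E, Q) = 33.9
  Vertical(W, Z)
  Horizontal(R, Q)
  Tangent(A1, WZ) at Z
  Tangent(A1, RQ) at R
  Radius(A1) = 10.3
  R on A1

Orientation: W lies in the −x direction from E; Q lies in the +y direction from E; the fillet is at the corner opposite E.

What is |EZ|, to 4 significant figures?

73.30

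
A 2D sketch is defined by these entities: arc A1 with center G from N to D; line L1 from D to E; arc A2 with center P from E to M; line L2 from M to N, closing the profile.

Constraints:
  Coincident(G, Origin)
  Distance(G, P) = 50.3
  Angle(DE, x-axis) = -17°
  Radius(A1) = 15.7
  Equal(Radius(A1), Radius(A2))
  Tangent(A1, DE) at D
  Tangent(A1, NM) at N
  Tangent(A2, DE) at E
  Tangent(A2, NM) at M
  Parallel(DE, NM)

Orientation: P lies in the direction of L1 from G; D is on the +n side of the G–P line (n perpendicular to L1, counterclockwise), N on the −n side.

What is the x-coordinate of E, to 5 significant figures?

52.692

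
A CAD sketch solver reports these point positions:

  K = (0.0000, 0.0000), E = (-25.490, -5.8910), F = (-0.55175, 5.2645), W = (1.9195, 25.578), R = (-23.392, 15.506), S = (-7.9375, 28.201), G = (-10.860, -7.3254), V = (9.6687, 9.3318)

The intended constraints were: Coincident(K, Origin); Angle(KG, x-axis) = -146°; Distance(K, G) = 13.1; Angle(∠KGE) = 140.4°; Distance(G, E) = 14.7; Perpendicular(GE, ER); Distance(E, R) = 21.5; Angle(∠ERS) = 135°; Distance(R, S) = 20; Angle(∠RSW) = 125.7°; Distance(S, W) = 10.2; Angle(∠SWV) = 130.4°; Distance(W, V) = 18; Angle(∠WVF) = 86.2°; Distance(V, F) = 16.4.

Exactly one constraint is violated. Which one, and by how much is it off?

Distance(V, F) = 16.4 — off by 5.40.

K = (0.00, 0.00) ✓; KG at -146.0° ✓; |KG| = 13.10 ✓; ∠KGE = 140.4° ✓; |GE| = 14.70 ✓; ∠(GE, ER) = 90.00° ✓; |ER| = 21.50 ✓; ∠ERS = 135.0° ✓; |RS| = 20.00 ✓; ∠RSW = 125.7° ✓; |SW| = 10.20 ✓; ∠SWV = 130.4° ✓; |WV| = 18.00 ✓; ∠WVF = 86.20° ✓; |VF| = 11.00 ✗.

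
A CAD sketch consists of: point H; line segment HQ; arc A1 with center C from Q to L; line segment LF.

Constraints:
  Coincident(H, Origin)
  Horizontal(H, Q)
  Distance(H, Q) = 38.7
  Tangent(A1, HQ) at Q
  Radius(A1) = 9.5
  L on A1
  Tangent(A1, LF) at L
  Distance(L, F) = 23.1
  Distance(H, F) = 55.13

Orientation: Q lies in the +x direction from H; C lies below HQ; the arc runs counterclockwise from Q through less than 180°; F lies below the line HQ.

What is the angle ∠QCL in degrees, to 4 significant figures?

123.1°

Checks: |CL| = 9.500 ✓; ∠(CL, LF) = 90.00° ✓; |LF| = 23.10 ✓; |HF| = 55.13 ✓.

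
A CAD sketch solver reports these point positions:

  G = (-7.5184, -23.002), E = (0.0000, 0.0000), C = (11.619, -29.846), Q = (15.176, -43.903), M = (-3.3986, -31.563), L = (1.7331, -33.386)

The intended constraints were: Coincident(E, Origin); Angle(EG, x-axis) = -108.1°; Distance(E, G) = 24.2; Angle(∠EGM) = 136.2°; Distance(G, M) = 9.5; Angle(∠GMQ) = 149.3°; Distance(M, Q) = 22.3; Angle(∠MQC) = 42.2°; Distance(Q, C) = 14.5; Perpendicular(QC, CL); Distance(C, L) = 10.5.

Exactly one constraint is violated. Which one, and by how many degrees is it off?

Perpendicular(QC, CL) — off by 5.50°.

E = (0.00, 0.00) ✓; EG at -108.1° ✓; |EG| = 24.20 ✓; ∠EGM = 136.2° ✓; |GM| = 9.501 ✓; ∠GMQ = 149.3° ✓; |MQ| = 22.30 ✓; ∠MQC = 42.20° ✓; |QC| = 14.50 ✓; ∠(QC, CL) = 95.50° ✗; |CL| = 10.50 ✓.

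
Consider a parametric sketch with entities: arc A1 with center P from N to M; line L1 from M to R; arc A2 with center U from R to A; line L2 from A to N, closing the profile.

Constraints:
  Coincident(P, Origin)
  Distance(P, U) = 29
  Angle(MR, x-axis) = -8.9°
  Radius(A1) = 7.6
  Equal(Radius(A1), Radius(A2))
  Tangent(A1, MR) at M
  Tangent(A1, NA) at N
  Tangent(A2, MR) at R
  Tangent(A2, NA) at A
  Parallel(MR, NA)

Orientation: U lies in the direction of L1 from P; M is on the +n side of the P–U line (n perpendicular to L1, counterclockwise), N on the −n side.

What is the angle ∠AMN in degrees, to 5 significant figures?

62.339°

The slot axis is L1's direction at -8.9°, so u = (cos -8.9°, sin -8.9°) = (0.98796, -0.15471) and n = (−sin -8.9°, cos -8.9°) = (0.15471, 0.98796). P is at the origin and U lies 29.0 along u from P, so U = 29.0·u = (28.651, -4.4866). Tangency of A1 to both parallel lines with radius 7.6 puts M and N at P ± 7.6·n: M = (1.1758, 7.5085), N = (-1.1758, -7.5085). Equal radii place R and A the same way about U: R = U + 7.6·n = (29.827, 3.0219), A = U − 7.6·n = (27.475, -11.995). Then cos ∠AMN = MA·MN / (|MA||MN|), giving 62.339°.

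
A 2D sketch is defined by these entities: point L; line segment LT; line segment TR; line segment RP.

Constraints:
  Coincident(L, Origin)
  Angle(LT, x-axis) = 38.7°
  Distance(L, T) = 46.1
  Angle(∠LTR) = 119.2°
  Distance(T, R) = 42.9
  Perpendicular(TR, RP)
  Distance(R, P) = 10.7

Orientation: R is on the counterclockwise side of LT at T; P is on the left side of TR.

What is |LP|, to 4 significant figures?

71.75

L is at the origin; LT runs at 38.7° with length 46.1, so T = 46.1·(cos 38.7°, sin 38.7°) = (35.98, 28.82). ∠LTR = 119.2°, so TR runs at 38.7° + (180° − 119.2°) = 99.50° from the x-axis; with |TR| = 42.9, R = T + 42.9·(cos 99.50°, sin 99.50°) = (28.90, 71.14). TR is perpendicular to RP; with |RP| = 10.7 on the left of TR, P = R + 10.7·(-0.9863, -0.1650) = (18.34, 69.37). Then |LP| = |P − L| = 71.75.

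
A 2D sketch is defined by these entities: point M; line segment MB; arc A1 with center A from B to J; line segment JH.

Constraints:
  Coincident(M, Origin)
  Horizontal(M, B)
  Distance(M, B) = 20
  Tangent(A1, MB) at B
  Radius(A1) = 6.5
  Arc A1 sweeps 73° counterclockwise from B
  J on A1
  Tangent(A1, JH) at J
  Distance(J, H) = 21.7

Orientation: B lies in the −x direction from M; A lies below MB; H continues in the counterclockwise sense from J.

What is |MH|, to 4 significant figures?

41.27

On A1, B sits at bearing 90° from A; a 73° counterclockwise sweep puts J at bearing 163°, so J = A + 6.5·(cos 163°, sin 163°) = (-26.22, -4.600). Tangency of A1 to JH means the radius AJ is perpendicular to JH, so JH runs along (−sin 163°, cos 163°); with |JH| = 21.7, H = (-32.56, -25.35). Then |MH| = |H − M| = 41.27.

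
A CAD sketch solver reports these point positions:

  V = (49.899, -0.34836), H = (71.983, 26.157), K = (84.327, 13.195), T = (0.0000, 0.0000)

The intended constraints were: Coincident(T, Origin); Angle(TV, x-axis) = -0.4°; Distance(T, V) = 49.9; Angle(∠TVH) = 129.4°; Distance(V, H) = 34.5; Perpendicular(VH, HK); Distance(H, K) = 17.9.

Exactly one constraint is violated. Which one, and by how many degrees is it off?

Perpendicular(VH, HK) — off by 6.60°.

T = (0.00, 0.00) ✓; TV at -0.4000° ✓; |TV| = 49.90 ✓; ∠TVH = 129.4° ✓; |VH| = 34.50 ✓; ∠(VH, HK) = 96.60° ✗; |HK| = 17.90 ✓.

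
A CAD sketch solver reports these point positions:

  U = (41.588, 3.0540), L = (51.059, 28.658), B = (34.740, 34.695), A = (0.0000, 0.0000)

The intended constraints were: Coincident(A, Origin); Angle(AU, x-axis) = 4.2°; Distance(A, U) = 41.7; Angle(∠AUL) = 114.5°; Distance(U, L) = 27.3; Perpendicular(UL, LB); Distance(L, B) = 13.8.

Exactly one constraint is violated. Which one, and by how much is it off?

Distance(L, B) = 13.8 — off by 3.60.

A = (0.00, 0.00) ✓; AU at 4.200° ✓; |AU| = 41.70 ✓; ∠AUL = 114.5° ✓; |UL| = 27.30 ✓; ∠(UL, LB) = 90.00° ✓; |LB| = 17.40 ✗.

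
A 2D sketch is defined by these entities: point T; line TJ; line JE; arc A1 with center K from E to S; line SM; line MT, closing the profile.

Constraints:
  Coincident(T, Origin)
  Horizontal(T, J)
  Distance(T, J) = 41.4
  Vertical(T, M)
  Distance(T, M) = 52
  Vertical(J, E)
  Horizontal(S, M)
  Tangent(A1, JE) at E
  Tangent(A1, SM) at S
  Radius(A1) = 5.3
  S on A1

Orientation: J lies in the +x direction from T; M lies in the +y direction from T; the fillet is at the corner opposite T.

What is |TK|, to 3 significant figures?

59.0

T is at the origin; TJ is horizontal with |TJ| = 41.4 and J on the +x side, so J = (41.4, 0.00). TM is vertical with |TM| = 52.0 and M on the +y side, so M = (0.00, 52.0). The virtual corner opposite T is at (41.4, 52.0). Since A1 is tangent to JE there, KE ⟂ JE and since A1 is tangent to SM there, KS ⟂ SM, with radius 5.3, so the center K sits 5.3 in from both sides at K = (36.1, 46.7). Then |TK| = |K − T| = 59.0.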